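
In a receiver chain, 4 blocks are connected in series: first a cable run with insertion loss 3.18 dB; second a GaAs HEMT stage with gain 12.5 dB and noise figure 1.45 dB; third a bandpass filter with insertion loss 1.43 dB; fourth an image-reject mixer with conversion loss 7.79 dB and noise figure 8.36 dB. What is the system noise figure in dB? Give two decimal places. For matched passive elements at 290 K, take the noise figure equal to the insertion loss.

Convert to linear (a loss of L dB is a gain of −L dB): F_i = 10^(NF_i/10), G_i = 10^(G_i,dB/10)
  Stage 1: F_1 = 10^(3.18/10) = 2.080, G_1 = 10^(−3.18/10) = 0.4808
  Stage 2: F_2 = 10^(1.45/10) = 1.396, G_2 = 10^(12.5/10) = 17.78
  Stage 3: F_3 = 10^(1.43/10) = 1.390, G_3 = 10^(−1.43/10) = 0.7194
  Stage 4: F_4 = 10^(8.36/10) = 6.855, G_4 = 10^(−7.79/10) = 0.1663
Friis cascade:
  F = 2.080 + (1.396 − 1)/0.4808 + (1.390 − 1)/8.551 + (6.855 − 1)/6.152 = 3.901
NF = 10 log₁₀(3.901) = 5.91 dB

5.91 dB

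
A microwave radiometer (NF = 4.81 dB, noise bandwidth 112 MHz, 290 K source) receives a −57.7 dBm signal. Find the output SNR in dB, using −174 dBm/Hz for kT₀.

Noise floor: N = −174 + 10 log₁₀(B) + NF
10 log₁₀(1.12×10⁸) = 80.49 dB
N = −174 + 80.49 + 4.81 = −88.70 dBm
SNR = P_sig − N = −57.7 − (−88.70) = 31.00 dB → 31.0 dB

31.0 dB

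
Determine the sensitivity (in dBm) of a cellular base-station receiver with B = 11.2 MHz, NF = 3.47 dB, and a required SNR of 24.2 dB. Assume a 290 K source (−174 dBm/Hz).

Sensitivity = −174 + 10 log₁₀(B) + NF + SNR_min
= −174 + 70.49 + 3.47 + 24.2
= −75.84 dBm → −75.8 dBm

−75.8 dBm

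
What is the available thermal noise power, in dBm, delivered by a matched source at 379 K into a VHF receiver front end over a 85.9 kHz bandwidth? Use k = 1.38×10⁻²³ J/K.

P_n = kTB = 1.38×10⁻²³ × 379 × 8.59×10⁴ = 4.49×10⁻¹⁶ W
In dBm: 10 log₁₀(4.49×10⁻¹⁶ / 10⁻³) = −123.5 dBm

−123.5 dBm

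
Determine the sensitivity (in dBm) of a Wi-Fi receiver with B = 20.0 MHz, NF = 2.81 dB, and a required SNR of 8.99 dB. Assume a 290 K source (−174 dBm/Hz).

−89.2 dBm

Sensitivity = −174 + 10 log₁₀(B) + NF + SNR_min
= −174 + 73.01 + 2.81 + 8.99
= −89.19 dBm → −89.2 dBm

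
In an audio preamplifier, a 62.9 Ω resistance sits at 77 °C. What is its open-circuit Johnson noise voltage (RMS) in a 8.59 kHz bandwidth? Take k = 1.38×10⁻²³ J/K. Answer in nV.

102 nV

T = 77 °C + 273.15 = 350.15 K
V_n = √(4kTRB)
4kTRB = 4 × 1.38×10⁻²³ × 350.15 × 6.29×10¹ × 8.59×10³ = 1.04×10⁻¹⁴ V²
V_n = √(1.04×10⁻¹⁴) = 1.02×10⁻⁷ V = 102 nV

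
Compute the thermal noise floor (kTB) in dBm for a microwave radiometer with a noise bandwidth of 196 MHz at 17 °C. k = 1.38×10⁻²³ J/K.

T = 17 °C + 273.15 = 290.15 K
P_n = kTB = 1.38×10⁻²³ × 290.15 × 1.96×10⁸ = 7.85×10⁻¹³ W
In dBm: 10 log₁₀(7.85×10⁻¹³ / 10⁻³) = −91.1 dBm

−91.1 dBm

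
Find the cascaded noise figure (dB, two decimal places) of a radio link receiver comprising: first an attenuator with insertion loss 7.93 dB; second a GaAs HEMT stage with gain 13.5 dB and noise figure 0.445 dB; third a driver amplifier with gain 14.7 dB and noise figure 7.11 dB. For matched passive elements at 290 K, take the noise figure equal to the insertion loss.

9.05 dB

Convert to linear (a loss of L dB is a gain of −L dB): F_i = 10^(NF_i/10), G_i = 10^(G_i,dB/10)
  Stage 1: F_1 = 10^(7.93/10) = 6.209, G_1 = 10^(−7.93/10) = 0.1611
  Stage 2: F_2 = 10^(0.445/10) = 1.108, G_2 = 10^(13.5/10) = 22.39
  Stage 3: F_3 = 10^(7.11/10) = 5.140, G_3 = 10^(14.7/10) = 29.51
Friis cascade:
  F = 6.209 + (1.108 − 1)/0.1611 + (5.140 − 1)/3.606 = 8.027
NF = 10 log₁₀(8.027) = 9.05 dB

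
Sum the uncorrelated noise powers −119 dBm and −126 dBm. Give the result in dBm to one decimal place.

Convert to linear, add, convert back:
P₁ = 1.26×10⁻¹⁵ W, P₂ = 2.51×10⁻¹⁶ W
P_tot = 1.51×10⁻¹⁵ W → 10 log₁₀(P_tot / 10⁻³) = −118.2 dBm

−118.2 dBm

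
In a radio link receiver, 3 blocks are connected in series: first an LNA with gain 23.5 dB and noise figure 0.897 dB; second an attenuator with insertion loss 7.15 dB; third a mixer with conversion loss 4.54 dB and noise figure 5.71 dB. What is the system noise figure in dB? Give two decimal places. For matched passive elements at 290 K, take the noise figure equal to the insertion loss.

1.18 dB

Convert to linear (a loss of L dB is a gain of −L dB): F_i = 10^(NF_i/10), G_i = 10^(G_i,dB/10)
  Stage 1: F_1 = 10^(0.897/10) = 1.229, G_1 = 10^(23.5/10) = 223.9
  Stage 2: F_2 = 10^(7.15/10) = 5.188, G_2 = 10^(−7.15/10) = 0.1928
  Stage 3: F_3 = 10^(5.71/10) = 3.724, G_3 = 10^(−4.54/10) = 0.3516
Friis cascade:
  F = 1.229 + (5.188 − 1)/223.9 + (3.724 − 1)/43.15 = 1.311
NF = 10 log₁₀(1.311) = 1.18 dB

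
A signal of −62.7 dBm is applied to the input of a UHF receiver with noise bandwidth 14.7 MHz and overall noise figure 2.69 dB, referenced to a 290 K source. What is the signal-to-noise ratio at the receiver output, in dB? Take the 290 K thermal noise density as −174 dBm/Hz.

36.9 dB

Noise floor: N = −174 + 10 log₁₀(B) + NF
10 log₁₀(1.47×10⁷) = 71.67 dB
N = −174 + 71.67 + 2.69 = −99.64 dBm
SNR = P_sig − N = −62.7 − (−99.64) = 36.94 dB → 36.9 dB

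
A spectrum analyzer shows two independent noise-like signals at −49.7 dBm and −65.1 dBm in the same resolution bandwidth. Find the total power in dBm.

−49.6 dBm

Convert to linear, add, convert back:
P₁ = 1.07×10⁻⁸ W, P₂ = 3.09×10⁻¹⁰ W
P_tot = 1.10×10⁻⁸ W → 10 log₁₀(P_tot / 10⁻³) = −49.6 dBm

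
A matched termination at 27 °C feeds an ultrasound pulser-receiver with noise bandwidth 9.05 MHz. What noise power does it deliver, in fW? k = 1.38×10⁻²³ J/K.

T = 27 °C + 273.15 = 300.15 K
P_n = kTB = 1.38×10⁻²³ × 300.15 × 9.05×10⁶ = 3.75×10⁻¹⁴ W = 37.5 fW

37.5 fW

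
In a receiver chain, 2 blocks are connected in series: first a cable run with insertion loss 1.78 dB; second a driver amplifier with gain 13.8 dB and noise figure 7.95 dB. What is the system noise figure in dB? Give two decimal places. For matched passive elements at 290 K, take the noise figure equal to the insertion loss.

9.73 dB

Convert to linear (a loss of L dB is a gain of −L dB): F_i = 10^(NF_i/10), G_i = 10^(G_i,dB/10)
  Stage 1: F_1 = 10^(1.78/10) = 1.507, G_1 = 10^(−1.78/10) = 0.6637
  Stage 2: F_2 = 10^(7.95/10) = 6.237, G_2 = 10^(13.8/10) = 23.99
Friis cascade:
  F = 1.507 + (6.237 − 1)/0.6637 = 9.397
NF = 10 log₁₀(9.397) = 9.73 dB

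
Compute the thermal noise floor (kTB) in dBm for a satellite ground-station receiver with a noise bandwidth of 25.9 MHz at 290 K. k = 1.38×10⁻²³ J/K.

P_n = kTB = 1.38×10⁻²³ × 290 × 2.59×10⁷ = 1.04×10⁻¹³ W
In dBm: 10 log₁₀(1.04×10⁻¹³ / 10⁻³) = −99.8 dBm

−99.8 dBm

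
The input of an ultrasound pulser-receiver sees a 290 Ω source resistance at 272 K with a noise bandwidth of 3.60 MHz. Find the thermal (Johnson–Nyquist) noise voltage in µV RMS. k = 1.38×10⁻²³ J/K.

3.96 µV

V_n = √(4kTRB)
4kTRB = 4 × 1.38×10⁻²³ × 272 × 2.90×10² × 3.60×10⁶ = 1.57×10⁻¹¹ V²
V_n = √(1.57×10⁻¹¹) = 3.96×10⁻⁶ V = 3.96 µV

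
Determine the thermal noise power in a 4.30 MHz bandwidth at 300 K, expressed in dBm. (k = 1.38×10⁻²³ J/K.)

P_n = kTB = 1.38×10⁻²³ × 300 × 4.30×10⁶ = 1.78×10⁻¹⁴ W
In dBm: 10 log₁₀(1.78×10⁻¹⁴ / 10⁻³) = −107.5 dBm

−107.5 dBm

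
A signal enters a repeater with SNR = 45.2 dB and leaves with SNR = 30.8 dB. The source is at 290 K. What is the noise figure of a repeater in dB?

14.4 dB

NF (dB) = SNR_in(dB) − SNR_out(dB) when the source is at T₀
NF = 45.2 − 30.8 = 14.4 dB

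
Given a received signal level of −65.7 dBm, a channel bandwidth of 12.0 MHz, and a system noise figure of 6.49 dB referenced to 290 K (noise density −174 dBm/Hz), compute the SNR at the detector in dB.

31.0 dB

Noise floor: N = −174 + 10 log₁₀(B) + NF
10 log₁₀(1.20×10⁷) = 70.79 dB
N = −174 + 70.79 + 6.49 = −96.72 dBm
SNR = P_sig − N = −65.7 − (−96.72) = 31.02 dB → 31.0 dB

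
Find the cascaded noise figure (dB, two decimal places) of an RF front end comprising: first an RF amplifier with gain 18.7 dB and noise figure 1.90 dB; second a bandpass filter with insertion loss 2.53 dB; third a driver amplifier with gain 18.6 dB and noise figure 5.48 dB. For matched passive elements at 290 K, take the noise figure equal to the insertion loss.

Convert to linear (a loss of L dB is a gain of −L dB): F_i = 10^(NF_i/10), G_i = 10^(G_i,dB/10)
  Stage 1: F_1 = 10^(1.90/10) = 1.549, G_1 = 10^(18.7/10) = 74.13
  Stage 2: F_2 = 10^(2.53/10) = 1.791, G_2 = 10^(−2.53/10) = 0.5585
  Stage 3: F_3 = 10^(5.48/10) = 3.532, G_3 = 10^(18.6/10) = 72.44
Friis cascade:
  F = 1.549 + (1.791 − 1)/74.13 + (3.532 − 1)/41.40 = 1.621
NF = 10 log₁₀(1.621) = 2.10 dB

2.10 dB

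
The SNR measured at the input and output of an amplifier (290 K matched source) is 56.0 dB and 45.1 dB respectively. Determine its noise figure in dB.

10.9 dB

NF (dB) = SNR_in(dB) − SNR_out(dB) when the source is at T₀
NF = 56.0 − 45.1 = 10.9 dB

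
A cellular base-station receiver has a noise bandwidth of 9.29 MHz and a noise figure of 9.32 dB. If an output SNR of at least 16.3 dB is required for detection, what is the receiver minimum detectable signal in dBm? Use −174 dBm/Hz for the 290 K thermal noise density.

−78.7 dBm

Sensitivity = −174 + 10 log₁₀(B) + NF + SNR_min
= −174 + 69.68 + 9.32 + 16.3
= −78.70 dBm → −78.7 dBm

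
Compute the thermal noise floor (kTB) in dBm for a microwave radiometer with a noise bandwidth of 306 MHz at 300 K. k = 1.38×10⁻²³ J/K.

−89.0 dBm

P_n = kTB = 1.38×10⁻²³ × 300 × 3.06×10⁸ = 1.27×10⁻¹² W
In dBm: 10 log₁₀(1.27×10⁻¹² / 10⁻³) = −89.0 dBm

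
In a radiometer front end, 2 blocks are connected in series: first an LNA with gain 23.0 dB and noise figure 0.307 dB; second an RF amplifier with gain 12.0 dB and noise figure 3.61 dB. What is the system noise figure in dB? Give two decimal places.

0.33 dB

Convert to linear (a loss of L dB is a gain of −L dB): F_i = 10^(NF_i/10), G_i = 10^(G_i,dB/10)
  Stage 1: F_1 = 10^(0.307/10) = 1.073, G_1 = 10^(23.0/10) = 199.5
  Stage 2: F_2 = 10^(3.61/10) = 2.296, G_2 = 10^(12.0/10) = 15.85
Friis cascade:
  F = 1.073 + (2.296 − 1)/199.5 = 1.080
NF = 10 log₁₀(1.080) = 0.33 dB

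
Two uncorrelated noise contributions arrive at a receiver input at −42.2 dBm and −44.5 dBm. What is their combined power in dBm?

Convert to linear, add, convert back:
P₁ = 6.03×10⁻⁸ W, P₂ = 3.55×10⁻⁸ W
P_tot = 9.57×10⁻⁸ W → 10 log₁₀(P_tot / 10⁻³) = −40.2 dBm

−40.2 dBm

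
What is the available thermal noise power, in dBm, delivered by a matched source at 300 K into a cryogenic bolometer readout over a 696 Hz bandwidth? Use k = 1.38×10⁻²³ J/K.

−145.4 dBm

P_n = kTB = 1.38×10⁻²³ × 300 × 6.96×10² = 2.88×10⁻¹⁸ W
In dBm: 10 log₁₀(2.88×10⁻¹⁸ / 10⁻³) = −145.4 dBm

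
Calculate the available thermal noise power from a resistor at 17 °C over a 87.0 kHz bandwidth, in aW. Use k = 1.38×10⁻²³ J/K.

T = 17 °C + 273.15 = 290.15 K
P_n = kTB = 1.38×10⁻²³ × 290.15 × 8.70×10⁴ = 3.48×10⁻¹⁶ W = 348 aW

348 aW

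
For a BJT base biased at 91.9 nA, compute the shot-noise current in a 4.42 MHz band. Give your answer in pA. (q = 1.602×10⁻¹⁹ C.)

361 pA

I_n = √(2qI·B)
2qI·B = 2 × 1.602×10⁻¹⁹ × 9.19×10⁻⁸ × 4.42×10⁶ = 1.30×10⁻¹⁹ A²
I_n = √(1.30×10⁻¹⁹) = 3.61×10⁻¹⁰ A = 361 pA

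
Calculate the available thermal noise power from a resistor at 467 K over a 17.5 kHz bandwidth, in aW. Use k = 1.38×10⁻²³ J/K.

113 aW

P_n = kTB = 1.38×10⁻²³ × 467 × 1.75×10⁴ = 1.13×10⁻¹⁶ W = 113 aW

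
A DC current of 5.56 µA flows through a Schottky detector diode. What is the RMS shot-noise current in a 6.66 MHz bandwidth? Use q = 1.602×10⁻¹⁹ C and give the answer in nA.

I_n = √(2qI·B)
2qI·B = 2 × 1.602×10⁻¹⁹ × 5.56×10⁻⁶ × 6.66×10⁶ = 1.19×10⁻¹⁷ A²
I_n = √(1.19×10⁻¹⁷) = 3.44×10⁻⁹ A = 3.44 nA

3.44 nA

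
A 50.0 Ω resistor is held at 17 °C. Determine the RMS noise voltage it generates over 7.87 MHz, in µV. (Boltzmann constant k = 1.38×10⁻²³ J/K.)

2.51 µV

T = 17 °C + 273.15 = 290.15 K
V_n = √(4kTRB)
4kTRB = 4 × 1.38×10⁻²³ × 290.15 × 5.00×10¹ × 7.87×10⁶ = 6.30×10⁻¹² V²
V_n = √(6.30×10⁻¹²) = 2.51×10⁻⁶ V = 2.51 µV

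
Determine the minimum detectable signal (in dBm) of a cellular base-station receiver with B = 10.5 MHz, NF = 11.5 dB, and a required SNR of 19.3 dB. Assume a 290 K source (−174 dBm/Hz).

−73.0 dBm

Sensitivity = −174 + 10 log₁₀(B) + NF + SNR_min
= −174 + 70.21 + 11.5 + 19.3
= −72.99 dBm → −73.0 dBm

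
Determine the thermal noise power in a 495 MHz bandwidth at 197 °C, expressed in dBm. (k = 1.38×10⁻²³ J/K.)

T = 197 °C + 273.15 = 470.15 K
P_n = kTB = 1.38×10⁻²³ × 470.15 × 4.95×10⁸ = 3.21×10⁻¹² W
In dBm: 10 log₁₀(3.21×10⁻¹² / 10⁻³) = −84.9 dBm

−84.9 dBm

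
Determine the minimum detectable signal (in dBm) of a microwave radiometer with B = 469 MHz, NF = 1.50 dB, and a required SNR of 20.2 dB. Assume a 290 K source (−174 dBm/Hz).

Sensitivity = −174 + 10 log₁₀(B) + NF + SNR_min
= −174 + 86.71 + 1.50 + 20.2
= −65.59 dBm → −65.6 dBm

−65.6 dBm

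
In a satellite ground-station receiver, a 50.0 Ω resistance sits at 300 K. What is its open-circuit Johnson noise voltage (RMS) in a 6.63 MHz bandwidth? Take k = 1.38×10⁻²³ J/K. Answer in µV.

V_n = √(4kTRB)
4kTRB = 4 × 1.38×10⁻²³ × 300 × 5.00×10¹ × 6.63×10⁶ = 5.49×10⁻¹² V²
V_n = √(5.49×10⁻¹²) = 2.34×10⁻⁶ V = 2.34 µV

2.34 µV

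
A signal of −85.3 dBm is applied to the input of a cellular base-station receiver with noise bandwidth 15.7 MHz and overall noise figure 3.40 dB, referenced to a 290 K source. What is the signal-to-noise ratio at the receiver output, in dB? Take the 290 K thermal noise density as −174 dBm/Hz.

13.3 dB

Noise floor: N = −174 + 10 log₁₀(B) + NF
10 log₁₀(1.57×10⁷) = 71.96 dB
N = −174 + 71.96 + 3.40 = −98.64 dBm
SNR = P_sig − N = −85.3 − (−98.64) = 13.34 dB → 13.3 dB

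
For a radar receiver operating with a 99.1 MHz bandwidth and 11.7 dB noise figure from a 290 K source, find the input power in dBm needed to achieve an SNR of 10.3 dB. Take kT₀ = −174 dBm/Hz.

−72.0 dBm

Sensitivity = −174 + 10 log₁₀(B) + NF + SNR_min
= −174 + 79.96 + 11.7 + 10.3
= −72.04 dBm → −72.0 dBm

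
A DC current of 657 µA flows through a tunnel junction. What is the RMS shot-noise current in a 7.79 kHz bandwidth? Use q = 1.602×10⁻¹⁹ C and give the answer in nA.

I_n = √(2qI·B)
2qI·B = 2 × 1.602×10⁻¹⁹ × 6.57×10⁻⁴ × 7.79×10³ = 1.64×10⁻¹⁸ A²
I_n = √(1.64×10⁻¹⁸) = 1.28×10⁻⁹ A = 1.28 nA

1.28 nA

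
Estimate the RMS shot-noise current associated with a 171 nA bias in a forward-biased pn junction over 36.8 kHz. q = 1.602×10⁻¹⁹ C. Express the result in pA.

I_n = √(2qI·B)
2qI·B = 2 × 1.602×10⁻¹⁹ × 1.71×10⁻⁷ × 3.68×10⁴ = 2.02×10⁻²¹ A²
I_n = √(2.02×10⁻²¹) = 4.49×10⁻¹¹ A = 44.9 pA

44.9 pA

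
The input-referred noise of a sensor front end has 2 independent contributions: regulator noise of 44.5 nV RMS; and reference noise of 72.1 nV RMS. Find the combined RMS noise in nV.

Uncorrelated sources add in power (mean-square): V_tot = √(ΣV_i²)
V_tot = √[(4.45×10⁻⁸)² + (7.21×10⁻⁸)²] = 8.47×10⁻⁸ V = 84.7 nV

84.7 nV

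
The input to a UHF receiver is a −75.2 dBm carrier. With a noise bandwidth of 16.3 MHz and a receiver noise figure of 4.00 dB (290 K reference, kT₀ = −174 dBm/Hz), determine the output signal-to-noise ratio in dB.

Noise floor: N = −174 + 10 log₁₀(B) + NF
10 log₁₀(1.63×10⁷) = 72.12 dB
N = −174 + 72.12 + 4.00 = −97.88 dBm
SNR = P_sig − N = −75.2 − (−97.88) = 22.68 dB → 22.7 dB

22.7 dB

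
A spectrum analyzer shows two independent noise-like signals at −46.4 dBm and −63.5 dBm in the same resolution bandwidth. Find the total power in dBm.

−46.3 dBm

Convert to linear, add, convert back:
P₁ = 2.29×10⁻⁸ W, P₂ = 4.47×10⁻¹⁰ W
P_tot = 2.34×10⁻⁸ W → 10 log₁₀(P_tot / 10⁻³) = −46.3 dBm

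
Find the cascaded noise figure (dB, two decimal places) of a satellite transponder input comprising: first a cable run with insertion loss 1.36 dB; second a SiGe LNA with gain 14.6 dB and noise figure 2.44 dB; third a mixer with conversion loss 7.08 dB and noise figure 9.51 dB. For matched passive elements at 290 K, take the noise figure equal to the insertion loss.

4.43 dB

Convert to linear (a loss of L dB is a gain of −L dB): F_i = 10^(NF_i/10), G_i = 10^(G_i,dB/10)
  Stage 1: F_1 = 10^(1.36/10) = 1.368, G_1 = 10^(−1.36/10) = 0.7311
  Stage 2: F_2 = 10^(2.44/10) = 1.754, G_2 = 10^(14.6/10) = 28.84
  Stage 3: F_3 = 10^(9.51/10) = 8.933, G_3 = 10^(−7.08/10) = 0.1959
Friis cascade:
  F = 1.368 + (1.754 − 1)/0.7311 + (8.933 − 1)/21.09 = 2.775
NF = 10 log₁₀(2.775) = 4.43 dB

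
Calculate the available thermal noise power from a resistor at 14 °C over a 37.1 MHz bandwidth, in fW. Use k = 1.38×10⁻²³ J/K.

T = 14 °C + 273.15 = 287.15 K
P_n = kTB = 1.38×10⁻²³ × 287.15 × 3.71×10⁷ = 1.47×10⁻¹³ W = 147 fW

147 fW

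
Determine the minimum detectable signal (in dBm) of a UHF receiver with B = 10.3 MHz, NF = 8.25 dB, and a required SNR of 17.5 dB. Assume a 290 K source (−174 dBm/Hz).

Sensitivity = −174 + 10 log₁₀(B) + NF + SNR_min
= −174 + 70.13 + 8.25 + 17.5
= −78.12 dBm → −78.1 dBm

−78.1 dBm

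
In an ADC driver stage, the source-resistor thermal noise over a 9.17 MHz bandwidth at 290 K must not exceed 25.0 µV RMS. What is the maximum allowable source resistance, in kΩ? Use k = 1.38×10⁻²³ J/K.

4.26 kΩ

Johnson–Nyquist: V_n = √(4kTRB) ⇒ R = V_n² / (4kTB)
4kTB = 4 × 1.38×10⁻²³ × 290 × 9.17×10⁶ = 1.47×10⁻¹³
R = (2.50×10⁻⁵)² / 1.47×10⁻¹³ = 4.26×10³ Ω = 4.26 kΩ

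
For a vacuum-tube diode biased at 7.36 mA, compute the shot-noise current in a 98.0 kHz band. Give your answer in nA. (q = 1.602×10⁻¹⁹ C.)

15.2 nA

I_n = √(2qI·B)
2qI·B = 2 × 1.602×10⁻¹⁹ × 7.36×10⁻³ × 9.80×10⁴ = 2.31×10⁻¹⁶ A²
I_n = √(2.31×10⁻¹⁶) = 1.52×10⁻⁸ A = 15.2 nA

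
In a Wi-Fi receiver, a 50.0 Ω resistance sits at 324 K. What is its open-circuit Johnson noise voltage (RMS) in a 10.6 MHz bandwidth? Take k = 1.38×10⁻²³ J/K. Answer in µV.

V_n = √(4kTRB)
4kTRB = 4 × 1.38×10⁻²³ × 324 × 5.00×10¹ × 1.06×10⁷ = 9.48×10⁻¹² V²
V_n = √(9.48×10⁻¹²) = 3.08×10⁻⁶ V = 3.08 µV

3.08 µV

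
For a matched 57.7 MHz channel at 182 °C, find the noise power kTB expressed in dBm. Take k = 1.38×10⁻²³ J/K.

T = 182 °C + 273.15 = 455.15 K
P_n = kTB = 1.38×10⁻²³ × 455.15 × 5.77×10⁷ = 3.62×10⁻¹³ W
In dBm: 10 log₁₀(3.62×10⁻¹³ / 10⁻³) = −94.4 dBm

−94.4 dBm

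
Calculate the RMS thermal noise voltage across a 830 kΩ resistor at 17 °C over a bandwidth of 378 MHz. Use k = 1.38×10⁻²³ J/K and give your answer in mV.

T = 17 °C + 273.15 = 290.15 K
V_n = √(4kTRB)
4kTRB = 4 × 1.38×10⁻²³ × 290.15 × 8.30×10⁵ × 3.78×10⁸ = 5.02×10⁻⁶ V²
V_n = √(5.02×10⁻⁶) = 2.24×10⁻³ V = 2.24 mV

2.24 mV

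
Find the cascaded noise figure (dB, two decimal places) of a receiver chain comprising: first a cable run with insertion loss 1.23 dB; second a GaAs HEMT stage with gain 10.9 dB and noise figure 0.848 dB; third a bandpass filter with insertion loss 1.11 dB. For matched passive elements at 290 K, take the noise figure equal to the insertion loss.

2.16 dB

Convert to linear (a loss of L dB is a gain of −L dB): F_i = 10^(NF_i/10), G_i = 10^(G_i,dB/10)
  Stage 1: F_1 = 10^(1.23/10) = 1.327, G_1 = 10^(−1.23/10) = 0.7534
  Stage 2: F_2 = 10^(0.848/10) = 1.216, G_2 = 10^(10.9/10) = 12.30
  Stage 3: F_3 = 10^(1.11/10) = 1.291, G_3 = 10^(−1.11/10) = 0.7745
Friis cascade:
  F = 1.327 + (1.216 − 1)/0.7534 + (1.291 − 1)/9.268 = 1.645
NF = 10 log₁₀(1.645) = 2.16 dB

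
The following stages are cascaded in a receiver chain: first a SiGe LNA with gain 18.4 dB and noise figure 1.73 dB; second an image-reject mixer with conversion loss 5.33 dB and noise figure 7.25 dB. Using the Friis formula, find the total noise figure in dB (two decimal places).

Convert to linear (a loss of L dB is a gain of −L dB): F_i = 10^(NF_i/10), G_i = 10^(G_i,dB/10)
  Stage 1: F_1 = 10^(1.73/10) = 1.489, G_1 = 10^(18.4/10) = 69.18
  Stage 2: F_2 = 10^(7.25/10) = 5.309, G_2 = 10^(−5.33/10) = 0.2931
Friis cascade:
  F = 1.489 + (5.309 − 1)/69.18 = 1.552
NF = 10 log₁₀(1.552) = 1.91 dB

1.91 dB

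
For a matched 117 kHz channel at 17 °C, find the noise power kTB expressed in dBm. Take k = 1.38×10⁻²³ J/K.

−123.3 dBm

T = 17 °C + 273.15 = 290.15 K
P_n = kTB = 1.38×10⁻²³ × 290.15 × 1.17×10⁵ = 4.68×10⁻¹⁶ W
In dBm: 10 log₁₀(4.68×10⁻¹⁶ / 10⁻³) = −123.3 dBm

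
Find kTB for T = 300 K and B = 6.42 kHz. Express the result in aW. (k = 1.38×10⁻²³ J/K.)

P_n = kTB = 1.38×10⁻²³ × 300 × 6.42×10³ = 2.66×10⁻¹⁷ W = 26.6 aW

26.6 aW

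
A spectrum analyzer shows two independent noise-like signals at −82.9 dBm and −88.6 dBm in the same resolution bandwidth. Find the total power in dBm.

Convert to linear, add, convert back:
P₁ = 5.13×10⁻¹² W, P₂ = 1.38×10⁻¹² W
P_tot = 6.51×10⁻¹² W → 10 log₁₀(P_tot / 10⁻³) = −81.9 dBm

−81.9 dBm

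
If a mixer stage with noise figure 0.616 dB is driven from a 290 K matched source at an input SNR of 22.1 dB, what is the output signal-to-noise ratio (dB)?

21.484 dB

By definition F = SNR_in/SNR_out, so in dB: SNR_out = SNR_in − NF
SNR_out = 22.1 − 0.616 = 21.484 dB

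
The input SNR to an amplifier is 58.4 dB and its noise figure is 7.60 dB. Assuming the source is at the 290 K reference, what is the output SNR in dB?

By definition F = SNR_in/SNR_out, so in dB: SNR_out = SNR_in − NF
SNR_out = 58.4 − 7.60 = 50.80 dB

50.80 dB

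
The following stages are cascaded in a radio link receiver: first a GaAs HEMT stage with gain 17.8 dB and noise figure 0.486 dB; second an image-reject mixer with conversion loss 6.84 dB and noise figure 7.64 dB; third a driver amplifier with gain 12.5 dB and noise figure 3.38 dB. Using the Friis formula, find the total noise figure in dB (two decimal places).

1.11 dB

Convert to linear (a loss of L dB is a gain of −L dB): F_i = 10^(NF_i/10), G_i = 10^(G_i,dB/10)
  Stage 1: F_1 = 10^(0.486/10) = 1.118, G_1 = 10^(17.8/10) = 60.26
  Stage 2: F_2 = 10^(7.64/10) = 5.808, G_2 = 10^(−6.84/10) = 0.2070
  Stage 3: F_3 = 10^(3.38/10) = 2.178, G_3 = 10^(12.5/10) = 17.78
Friis cascade:
  F = 1.118 + (5.808 − 1)/60.26 + (2.178 − 1)/12.47 = 1.293
NF = 10 log₁₀(1.293) = 1.11 dB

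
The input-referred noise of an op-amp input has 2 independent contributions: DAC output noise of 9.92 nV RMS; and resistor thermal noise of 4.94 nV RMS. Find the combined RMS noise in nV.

Uncorrelated sources add in power (mean-square): V_tot = √(ΣV_i²)
V_tot = √[(9.92×10⁻⁹)² + (4.94×10⁻⁹)²] = 1.11×10⁻⁸ V = 11.1 nV

11.1 nV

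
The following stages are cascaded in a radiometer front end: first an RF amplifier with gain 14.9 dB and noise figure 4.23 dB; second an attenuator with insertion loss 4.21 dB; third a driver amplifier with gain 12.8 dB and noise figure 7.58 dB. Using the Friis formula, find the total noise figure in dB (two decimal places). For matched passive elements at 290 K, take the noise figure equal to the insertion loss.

4.92 dB

Convert to linear (a loss of L dB is a gain of −L dB): F_i = 10^(NF_i/10), G_i = 10^(G_i,dB/10)
  Stage 1: F_1 = 10^(4.23/10) = 2.649, G_1 = 10^(14.9/10) = 30.90
  Stage 2: F_2 = 10^(4.21/10) = 2.636, G_2 = 10^(−4.21/10) = 0.3793
  Stage 3: F_3 = 10^(7.58/10) = 5.728, G_3 = 10^(12.8/10) = 19.05
Friis cascade:
  F = 2.649 + (2.636 − 1)/30.90 + (5.728 − 1)/11.72 = 3.105
NF = 10 log₁₀(3.105) = 4.92 dB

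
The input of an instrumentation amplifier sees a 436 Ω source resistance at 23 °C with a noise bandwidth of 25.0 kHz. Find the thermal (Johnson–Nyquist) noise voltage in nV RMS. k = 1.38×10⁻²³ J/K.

422 nV

T = 23 °C + 273.15 = 296.15 K
V_n = √(4kTRB)
4kTRB = 4 × 1.38×10⁻²³ × 296.15 × 4.36×10² × 2.50×10⁴ = 1.78×10⁻¹³ V²
V_n = √(1.78×10⁻¹³) = 4.22×10⁻⁷ V = 422 nV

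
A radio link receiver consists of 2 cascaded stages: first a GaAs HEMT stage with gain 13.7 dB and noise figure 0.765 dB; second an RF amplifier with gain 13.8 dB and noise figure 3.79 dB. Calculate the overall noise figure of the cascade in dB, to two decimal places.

Convert to linear (a loss of L dB is a gain of −L dB): F_i = 10^(NF_i/10), G_i = 10^(G_i,dB/10)
  Stage 1: F_1 = 10^(0.765/10) = 1.193, G_1 = 10^(13.7/10) = 23.44
  Stage 2: F_2 = 10^(3.79/10) = 2.393, G_2 = 10^(13.8/10) = 23.99
Friis cascade:
  F = 1.193 + (2.393 − 1)/23.44 = 1.252
NF = 10 log₁₀(1.252) = 0.98 dB

0.98 dB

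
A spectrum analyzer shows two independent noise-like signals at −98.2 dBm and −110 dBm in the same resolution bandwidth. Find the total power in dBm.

Convert to linear, add, convert back:
P₁ = 1.51×10⁻¹³ W, P₂ = 1.00×10⁻¹⁴ W
P_tot = 1.61×10⁻¹³ W → 10 log₁₀(P_tot / 10⁻³) = −97.9 dBm

−97.9 dBm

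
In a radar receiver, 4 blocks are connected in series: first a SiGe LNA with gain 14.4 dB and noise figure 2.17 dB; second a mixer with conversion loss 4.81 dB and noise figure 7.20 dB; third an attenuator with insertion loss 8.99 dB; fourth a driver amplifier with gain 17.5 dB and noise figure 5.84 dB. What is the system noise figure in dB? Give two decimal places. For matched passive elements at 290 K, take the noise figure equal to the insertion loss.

7.02 dB

Convert to linear (a loss of L dB is a gain of −L dB): F_i = 10^(NF_i/10), G_i = 10^(G_i,dB/10)
  Stage 1: F_1 = 10^(2.17/10) = 1.648, G_1 = 10^(14.4/10) = 27.54
  Stage 2: F_2 = 10^(7.20/10) = 5.248, G_2 = 10^(−4.81/10) = 0.3304
  Stage 3: F_3 = 10^(8.99/10) = 7.925, G_3 = 10^(−8.99/10) = 0.1262
  Stage 4: F_4 = 10^(5.84/10) = 3.837, G_4 = 10^(17.5/10) = 56.23
Friis cascade:
  F = 1.648 + (5.248 − 1)/27.54 + (7.925 − 1)/9.099 + (3.837 − 1)/1.148 = 5.034
NF = 10 log₁₀(5.034) = 7.02 dB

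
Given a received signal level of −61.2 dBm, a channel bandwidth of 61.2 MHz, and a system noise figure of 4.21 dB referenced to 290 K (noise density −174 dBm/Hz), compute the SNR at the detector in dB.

30.7 dB

Noise floor: N = −174 + 10 log₁₀(B) + NF
10 log₁₀(6.12×10⁷) = 77.87 dB
N = −174 + 77.87 + 4.21 = −91.92 dBm
SNR = P_sig − N = −61.2 − (−91.92) = 30.72 dB → 30.7 dB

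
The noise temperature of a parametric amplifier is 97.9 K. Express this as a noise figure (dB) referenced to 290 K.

F = 1 + T_e/T₀ = 1 + 97.9/290 = 1.33759
NF = 10 log₁₀(1.33759) = 1.26 dB

1.26 dB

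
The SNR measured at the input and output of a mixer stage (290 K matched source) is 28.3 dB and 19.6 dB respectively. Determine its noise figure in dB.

NF (dB) = SNR_in(dB) − SNR_out(dB) when the source is at T₀
NF = 28.3 − 19.6 = 8.7 dB

8.7 dB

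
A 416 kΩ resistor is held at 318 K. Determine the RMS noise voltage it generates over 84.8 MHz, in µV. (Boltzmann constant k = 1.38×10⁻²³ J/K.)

787 µV

V_n = √(4kTRB)
4kTRB = 4 × 1.38×10⁻²³ × 318 × 4.16×10⁵ × 8.48×10⁷ = 6.19×10⁻⁷ V²
V_n = √(6.19×10⁻⁷) = 7.87×10⁻⁴ V = 787 µV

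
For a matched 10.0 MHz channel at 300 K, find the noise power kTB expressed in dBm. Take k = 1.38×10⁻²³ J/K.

P_n = kTB = 1.38×10⁻²³ × 300 × 1.00×10⁷ = 4.14×10⁻¹⁴ W
In dBm: 10 log₁₀(4.14×10⁻¹⁴ / 10⁻³) = −103.8 dBm

−103.8 dBm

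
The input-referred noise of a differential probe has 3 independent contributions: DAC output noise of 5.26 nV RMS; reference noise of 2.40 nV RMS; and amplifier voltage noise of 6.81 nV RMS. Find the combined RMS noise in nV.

8.93 nV

Uncorrelated sources add in power (mean-square): V_tot = √(ΣV_i²)
V_tot = √[(5.26×10⁻⁹)² + (2.40×10⁻⁹)² + (6.81×10⁻⁹)²] = 8.93×10⁻⁹ V = 8.93 nV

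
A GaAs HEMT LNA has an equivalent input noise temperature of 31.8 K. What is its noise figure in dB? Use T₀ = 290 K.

0.452 dB

F = 1 + T_e/T₀ = 1 + 31.8/290 = 1.10966
NF = 10 log₁₀(1.10966) = 0.452 dB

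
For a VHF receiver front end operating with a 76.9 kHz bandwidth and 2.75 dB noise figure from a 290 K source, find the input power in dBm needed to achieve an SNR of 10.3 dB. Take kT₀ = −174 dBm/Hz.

−112.1 dBm

Sensitivity = −174 + 10 log₁₀(B) + NF + SNR_min
= −174 + 48.86 + 2.75 + 10.3
= −112.09 dBm → −112.1 dBm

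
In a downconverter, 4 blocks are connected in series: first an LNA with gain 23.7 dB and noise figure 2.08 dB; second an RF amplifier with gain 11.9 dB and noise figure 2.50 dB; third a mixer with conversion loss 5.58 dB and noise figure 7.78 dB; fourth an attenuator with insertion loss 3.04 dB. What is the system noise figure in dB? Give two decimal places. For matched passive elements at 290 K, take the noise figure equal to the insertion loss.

2.10 dB

Convert to linear (a loss of L dB is a gain of −L dB): F_i = 10^(NF_i/10), G_i = 10^(G_i,dB/10)
  Stage 1: F_1 = 10^(2.08/10) = 1.614, G_1 = 10^(23.7/10) = 234.4
  Stage 2: F_2 = 10^(2.50/10) = 1.778, G_2 = 10^(11.9/10) = 15.49
  Stage 3: F_3 = 10^(7.78/10) = 5.998, G_3 = 10^(−5.58/10) = 0.2767
  Stage 4: F_4 = 10^(3.04/10) = 2.014, G_4 = 10^(−3.04/10) = 0.4966
Friis cascade:
  F = 1.614 + (1.778 − 1)/234.4 + (5.998 − 1)/3631 + (2.014 − 1)/1005 = 1.620
NF = 10 log₁₀(1.620) = 2.10 dB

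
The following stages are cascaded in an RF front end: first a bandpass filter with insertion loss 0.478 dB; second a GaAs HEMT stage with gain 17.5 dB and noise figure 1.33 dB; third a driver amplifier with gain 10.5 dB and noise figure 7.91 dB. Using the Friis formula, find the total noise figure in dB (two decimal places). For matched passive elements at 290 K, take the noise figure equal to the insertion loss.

Convert to linear (a loss of L dB is a gain of −L dB): F_i = 10^(NF_i/10), G_i = 10^(G_i,dB/10)
  Stage 1: F_1 = 10^(0.478/10) = 1.116, G_1 = 10^(−0.478/10) = 0.8958
  Stage 2: F_2 = 10^(1.33/10) = 1.358, G_2 = 10^(17.5/10) = 56.23
  Stage 3: F_3 = 10^(7.91/10) = 6.180, G_3 = 10^(10.5/10) = 11.22
Friis cascade:
  F = 1.116 + (1.358 − 1)/0.8958 + (6.180 − 1)/50.37 = 1.619
NF = 10 log₁₀(1.619) = 2.09 dB

2.09 dB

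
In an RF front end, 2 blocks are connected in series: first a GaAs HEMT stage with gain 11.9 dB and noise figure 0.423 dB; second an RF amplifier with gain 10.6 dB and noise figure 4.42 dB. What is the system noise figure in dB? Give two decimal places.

Convert to linear (a loss of L dB is a gain of −L dB): F_i = 10^(NF_i/10), G_i = 10^(G_i,dB/10)
  Stage 1: F_1 = 10^(0.423/10) = 1.102, G_1 = 10^(11.9/10) = 15.49
  Stage 2: F_2 = 10^(4.42/10) = 2.767, G_2 = 10^(10.6/10) = 11.48
Friis cascade:
  F = 1.102 + (2.767 − 1)/15.49 = 1.216
NF = 10 log₁₀(1.216) = 0.85 dB

0.85 dB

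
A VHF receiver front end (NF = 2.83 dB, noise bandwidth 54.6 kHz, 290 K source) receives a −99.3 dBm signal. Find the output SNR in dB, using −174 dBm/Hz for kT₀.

Noise floor: N = −174 + 10 log₁₀(B) + NF
10 log₁₀(5.46×10⁴) = 47.37 dB
N = −174 + 47.37 + 2.83 = −123.80 dBm
SNR = P_sig − N = −99.3 − (−123.80) = 24.50 dB → 24.5 dB

24.5 dB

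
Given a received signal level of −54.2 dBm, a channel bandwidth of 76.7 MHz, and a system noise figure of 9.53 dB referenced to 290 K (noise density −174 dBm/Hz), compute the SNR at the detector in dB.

Noise floor: N = −174 + 10 log₁₀(B) + NF
10 log₁₀(7.67×10⁷) = 78.85 dB
N = −174 + 78.85 + 9.53 = −85.62 dBm
SNR = P_sig − N = −54.2 − (−85.62) = 31.42 dB → 31.4 dB

31.4 dB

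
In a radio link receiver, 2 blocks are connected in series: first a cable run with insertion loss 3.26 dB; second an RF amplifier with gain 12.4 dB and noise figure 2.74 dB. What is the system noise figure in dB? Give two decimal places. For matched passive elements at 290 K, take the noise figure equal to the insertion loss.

Convert to linear (a loss of L dB is a gain of −L dB): F_i = 10^(NF_i/10), G_i = 10^(G_i,dB/10)
  Stage 1: F_1 = 10^(3.26/10) = 2.118, G_1 = 10^(−3.26/10) = 0.4721
  Stage 2: F_2 = 10^(2.74/10) = 1.879, G_2 = 10^(12.4/10) = 17.38
Friis cascade:
  F = 2.118 + (1.879 − 1)/0.4721 = 3.981
NF = 10 log₁₀(3.981) = 6.00 dB

6.00 dB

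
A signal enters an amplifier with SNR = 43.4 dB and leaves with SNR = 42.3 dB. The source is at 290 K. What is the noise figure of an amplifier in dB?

1.1 dB

NF (dB) = SNR_in(dB) − SNR_out(dB) when the source is at T₀
NF = 43.4 − 42.3 = 1.1 dB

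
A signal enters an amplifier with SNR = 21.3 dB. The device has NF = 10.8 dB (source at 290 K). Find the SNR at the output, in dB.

10.5 dB

By definition F = SNR_in/SNR_out, so in dB: SNR_out = SNR_in − NF
SNR_out = 21.3 − 10.8 = 10.5 dB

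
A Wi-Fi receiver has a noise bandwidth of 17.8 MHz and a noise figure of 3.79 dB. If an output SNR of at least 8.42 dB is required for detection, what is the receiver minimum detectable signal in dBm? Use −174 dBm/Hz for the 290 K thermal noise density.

−89.3 dBm

Sensitivity = −174 + 10 log₁₀(B) + NF + SNR_min
= −174 + 72.5 + 3.79 + 8.42
= −89.29 dBm → −89.3 dBm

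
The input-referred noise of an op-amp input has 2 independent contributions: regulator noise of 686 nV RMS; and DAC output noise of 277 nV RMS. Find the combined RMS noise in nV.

740 nV

Uncorrelated sources add in power (mean-square): V_tot = √(ΣV_i²)
V_tot = √[(6.86×10⁻⁷)² + (2.77×10⁻⁷)²] = 7.40×10⁻⁷ V = 740 nV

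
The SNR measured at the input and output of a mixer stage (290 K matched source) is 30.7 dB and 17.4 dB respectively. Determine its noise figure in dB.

NF (dB) = SNR_in(dB) − SNR_out(dB) when the source is at T₀
NF = 30.7 − 17.4 = 13.3 dB

13.3 dB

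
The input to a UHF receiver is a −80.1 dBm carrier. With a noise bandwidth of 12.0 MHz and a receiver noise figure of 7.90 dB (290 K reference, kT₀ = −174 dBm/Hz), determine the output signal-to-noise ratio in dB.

Noise floor: N = −174 + 10 log₁₀(B) + NF
10 log₁₀(1.20×10⁷) = 70.79 dB
N = −174 + 70.79 + 7.90 = −95.31 dBm
SNR = P_sig − N = −80.1 − (−95.31) = 15.21 dB → 15.2 dB

15.2 dB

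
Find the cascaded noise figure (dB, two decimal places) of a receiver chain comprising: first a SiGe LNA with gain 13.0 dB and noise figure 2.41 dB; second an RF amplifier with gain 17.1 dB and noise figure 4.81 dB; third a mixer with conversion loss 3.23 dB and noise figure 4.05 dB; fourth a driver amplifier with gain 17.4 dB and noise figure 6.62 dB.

2.68 dB

Convert to linear (a loss of L dB is a gain of −L dB): F_i = 10^(NF_i/10), G_i = 10^(G_i,dB/10)
  Stage 1: F_1 = 10^(2.41/10) = 1.742, G_1 = 10^(13.0/10) = 19.95
  Stage 2: F_2 = 10^(4.81/10) = 3.027, G_2 = 10^(17.1/10) = 51.29
  Stage 3: F_3 = 10^(4.05/10) = 2.541, G_3 = 10^(−3.23/10) = 0.4753
  Stage 4: F_4 = 10^(6.62/10) = 4.592, G_4 = 10^(17.4/10) = 54.95
Friis cascade:
  F = 1.742 + (3.027 − 1)/19.95 + (2.541 − 1)/1023 + (4.592 − 1)/486.4 = 1.852
NF = 10 log₁₀(1.852) = 2.68 dB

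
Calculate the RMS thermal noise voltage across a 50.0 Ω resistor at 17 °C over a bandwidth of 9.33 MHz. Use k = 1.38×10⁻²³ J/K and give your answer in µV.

T = 17 °C + 273.15 = 290.15 K
V_n = √(4kTRB)
4kTRB = 4 × 1.38×10⁻²³ × 290.15 × 5.00×10¹ × 9.33×10⁶ = 7.47×10⁻¹² V²
V_n = √(7.47×10⁻¹²) = 2.73×10⁻⁶ V = 2.73 µV

2.73 µV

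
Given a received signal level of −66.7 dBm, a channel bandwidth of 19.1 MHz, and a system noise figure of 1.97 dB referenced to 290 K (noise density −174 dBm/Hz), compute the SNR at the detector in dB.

32.5 dB

Noise floor: N = −174 + 10 log₁₀(B) + NF
10 log₁₀(1.91×10⁷) = 72.81 dB
N = −174 + 72.81 + 1.97 = −99.22 dBm
SNR = P_sig − N = −66.7 − (−99.22) = 32.52 dB → 32.5 dB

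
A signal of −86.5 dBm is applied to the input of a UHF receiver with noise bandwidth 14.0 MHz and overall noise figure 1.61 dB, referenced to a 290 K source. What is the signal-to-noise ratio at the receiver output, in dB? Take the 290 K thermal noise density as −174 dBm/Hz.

Noise floor: N = −174 + 10 log₁₀(B) + NF
10 log₁₀(1.40×10⁷) = 71.46 dB
N = −174 + 71.46 + 1.61 = −100.93 dBm
SNR = P_sig − N = −86.5 − (−100.93) = 14.43 dB → 14.4 dB

14.4 dB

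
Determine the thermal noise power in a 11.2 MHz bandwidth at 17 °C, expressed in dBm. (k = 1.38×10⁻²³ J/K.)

−103.5 dBm

T = 17 °C + 273.15 = 290.15 K
P_n = kTB = 1.38×10⁻²³ × 290.15 × 1.12×10⁷ = 4.48×10⁻¹⁴ W
In dBm: 10 log₁₀(4.48×10⁻¹⁴ / 10⁻³) = −103.5 dBm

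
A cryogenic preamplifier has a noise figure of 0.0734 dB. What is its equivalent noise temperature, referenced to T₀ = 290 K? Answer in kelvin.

4.94 K

F = 10^(0.0734/10) = 1.01704
T_e = (F − 1)·T₀ = (1.01704 − 1) × 290 = 4.94 K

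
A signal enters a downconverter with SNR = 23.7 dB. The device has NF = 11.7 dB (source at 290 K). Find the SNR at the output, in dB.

By definition F = SNR_in/SNR_out, so in dB: SNR_out = SNR_in − NF
SNR_out = 23.7 − 11.7 = 12.0 dB

12.0 dB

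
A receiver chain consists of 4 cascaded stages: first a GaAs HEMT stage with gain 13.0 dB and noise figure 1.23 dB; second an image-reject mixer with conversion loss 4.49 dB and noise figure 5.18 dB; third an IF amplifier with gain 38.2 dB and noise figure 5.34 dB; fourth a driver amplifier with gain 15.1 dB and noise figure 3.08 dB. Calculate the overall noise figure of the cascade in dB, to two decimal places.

Convert to linear (a loss of L dB is a gain of −L dB): F_i = 10^(NF_i/10), G_i = 10^(G_i,dB/10)
  Stage 1: F_1 = 10^(1.23/10) = 1.327, G_1 = 10^(13.0/10) = 19.95
  Stage 2: F_2 = 10^(5.18/10) = 3.296, G_2 = 10^(−4.49/10) = 0.3556
  Stage 3: F_3 = 10^(5.34/10) = 3.420, G_3 = 10^(38.2/10) = 6607
  Stage 4: F_4 = 10^(3.08/10) = 2.032, G_4 = 10^(15.1/10) = 32.36
Friis cascade:
  F = 1.327 + (3.296 − 1)/19.95 + (3.420 − 1)/7.096 + (2.032 − 1)/4.688×10⁴ = 1.784
NF = 10 log₁₀(1.784) = 2.51 dB

2.51 dB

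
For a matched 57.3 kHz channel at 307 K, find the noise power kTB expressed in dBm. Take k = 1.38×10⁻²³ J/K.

−126.1 dBm

P_n = kTB = 1.38×10⁻²³ × 307 × 5.73×10⁴ = 2.43×10⁻¹⁶ W
In dBm: 10 log₁₀(2.43×10⁻¹⁶ / 10⁻³) = −126.1 dBm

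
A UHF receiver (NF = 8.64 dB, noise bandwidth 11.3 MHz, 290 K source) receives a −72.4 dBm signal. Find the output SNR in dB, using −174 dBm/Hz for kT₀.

Noise floor: N = −174 + 10 log₁₀(B) + NF
10 log₁₀(1.13×10⁷) = 70.53 dB
N = −174 + 70.53 + 8.64 = −94.83 dBm
SNR = P_sig − N = −72.4 − (−94.83) = 22.43 dB → 22.4 dB

22.4 dB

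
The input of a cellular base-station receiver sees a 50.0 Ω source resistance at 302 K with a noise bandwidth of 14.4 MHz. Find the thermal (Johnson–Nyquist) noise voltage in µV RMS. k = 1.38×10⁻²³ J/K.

3.46 µV

V_n = √(4kTRB)
4kTRB = 4 × 1.38×10⁻²³ × 302 × 5.00×10¹ × 1.44×10⁷ = 1.20×10⁻¹¹ V²
V_n = √(1.20×10⁻¹¹) = 3.46×10⁻⁶ V = 3.46 µV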